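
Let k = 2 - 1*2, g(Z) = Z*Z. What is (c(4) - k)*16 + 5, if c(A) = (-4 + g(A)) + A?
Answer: 261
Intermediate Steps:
g(Z) = Z**2
k = 0 (k = 2 - 2 = 0)
c(A) = -4 + A + A**2 (c(A) = (-4 + A**2) + A = -4 + A + A**2)
(c(4) - k)*16 + 5 = ((-4 + 4 + 4**2) - 1*0)*16 + 5 = ((-4 + 4 + 16) + 0)*16 + 5 = (16 + 0)*16 + 5 = 16*16 + 5 = 256 + 5 = 261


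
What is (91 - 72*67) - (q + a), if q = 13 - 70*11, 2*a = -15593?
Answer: 7641/2 ≈ 3820.5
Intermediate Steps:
a = -15593/2 (a = (½)*(-15593) = -15593/2 ≈ -7796.5)
q = -757 (q = 13 - 770 = -757)
(91 - 72*67) - (q + a) = (91 - 72*67) - (-757 - 15593/2) = (91 - 4824) - 1*(-17107/2) = -4733 + 17107/2 = 7641/2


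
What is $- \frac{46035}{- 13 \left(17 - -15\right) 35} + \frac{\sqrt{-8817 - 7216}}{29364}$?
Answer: $\frac{9207}{2912} + \frac{i \sqrt{16033}}{29364} \approx 3.1617 + 0.0043121 i$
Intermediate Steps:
$- \frac{46035}{- 13 \left(17 - -15\right) 35} + \frac{\sqrt{-8817 - 7216}}{29364} = - \frac{46035}{- 13 \left(17 + 15\right) 35} + \sqrt{-16033} \cdot \frac{1}{29364} = - \frac{46035}{\left(-13\right) 32 \cdot 35} + i \sqrt{16033} \cdot \frac{1}{29364} = - \frac{46035}{\left(-416\right) 35} + \frac{i \sqrt{16033}}{29364} = - \frac{46035}{-14560} + \frac{i \sqrt{16033}}{29364} = \left(-46035\right) \left(- \frac{1}{14560}\right) + \frac{i \sqrt{16033}}{29364} = \frac{9207}{2912} + \frac{i \sqrt{16033}}{29364}$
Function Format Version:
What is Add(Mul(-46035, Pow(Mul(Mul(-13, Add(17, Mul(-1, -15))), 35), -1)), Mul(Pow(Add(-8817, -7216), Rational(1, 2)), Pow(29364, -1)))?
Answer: Add(Rational(9207, 2912), Mul(Rational(1, 29364), I, Pow(16033, Rational(1, 2)))) ≈ Add(3.1617, Mul(0.0043121, I))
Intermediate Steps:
Add(Mul(-46035, Pow(Mul(Mul(-13, Add(17, Mul(-1, -15))), 35), -1)), Mul(Pow(Add(-8817, -7216), Rational(1, 2)), Pow(29364, -1))) = Add(Mul(-46035, Pow(Mul(Mul(-13, Add(17, 15)), 35), -1)), Mul(Pow(-16033, Rational(1, 2)), Rational(1, 29364))) = Add(Mul(-46035, Pow(Mul(Mul(-13, 32), 35), -1)), Mul(Mul(I, Pow(16033, Rational(1, 2))), Rational(1, 29364))) = Add(Mul(-46035, Pow(Mul(-416, 35), -1)), Mul(Rational(1, 29364), I, Pow(16033, Rational(1, 2)))) = Add(Mul(-46035, Pow(-14560, -1)), Mul(Rational(1, 29364), I, Pow(16033, Rational(1, 2)))) = Add(Mul(-46035, Rational(-1, 14560)), Mul(Rational(1, 29364), I, Pow(16033, Rational(1, 2)))) = Add(Rational(9207, 2912), Mul(Rational(1, 29364), I, Pow(16033, Rational(1, 2))))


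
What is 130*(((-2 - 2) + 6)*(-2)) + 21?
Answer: -499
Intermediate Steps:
130*(((-2 - 2) + 6)*(-2)) + 21 = 130*((-4 + 6)*(-2)) + 21 = 130*(2*(-2)) + 21 = 130*(-4) + 21 = -520 + 21 = -499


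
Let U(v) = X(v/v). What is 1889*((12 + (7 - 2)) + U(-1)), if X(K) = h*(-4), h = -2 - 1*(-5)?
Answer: 9445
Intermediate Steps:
h = 3 (h = -2 + 5 = 3)
X(K) = -12 (X(K) = 3*(-4) = -12)
U(v) = -12
1889*((12 + (7 - 2)) + U(-1)) = 1889*((12 + (7 - 2)) - 12) = 1889*((12 + 5) - 12) = 1889*(17 - 12) = 1889*5 = 9445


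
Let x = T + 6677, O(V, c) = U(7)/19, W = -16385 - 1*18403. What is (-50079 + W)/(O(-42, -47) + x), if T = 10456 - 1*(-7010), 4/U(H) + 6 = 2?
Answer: -1612473/458716 ≈ -3.5152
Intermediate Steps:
U(H) = -1 (U(H) = 4/(-6 + 2) = 4/(-4) = 4*(-¼) = -1)
T = 17466 (T = 10456 + 7010 = 17466)
W = -34788 (W = -16385 - 18403 = -34788)
O(V, c) = -1/19
x = 24143 (x = 17466 + 6677 = 24143)
(-50079 + W)/(O(-42, -47) + x) = (-50079 - 34788)/(-1/19 + 24143) = -84867/458716/19 = -84867*19/458716 = -1612473/458716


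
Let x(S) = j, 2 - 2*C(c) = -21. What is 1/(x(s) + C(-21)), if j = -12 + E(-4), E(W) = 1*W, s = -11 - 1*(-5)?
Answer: -2/9 ≈ -0.22222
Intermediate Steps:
s = -6 (s = -11 + 5 = -6)
C(c) = 23/2 (C(c) = 1 - ½*(-21) = 1 + 21/2 = 23/2)
E(W) = W
j = -16 (j = -12 - 4 = -16)
x(S) = -16
1/(x(s) + C(-21)) = 1/(-16 + 23/2) = 1/(-9/2) = -2/9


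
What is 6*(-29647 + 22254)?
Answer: -44358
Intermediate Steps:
6*(-29647 + 22254) = 6*(-7393) = -44358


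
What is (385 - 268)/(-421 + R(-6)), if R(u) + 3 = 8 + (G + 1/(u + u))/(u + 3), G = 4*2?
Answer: -4212/15071 ≈ -0.27948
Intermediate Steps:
G = 8
R(u) = 5 + (8 + 1/(2*u))/(3 + u) (R(u) = -3 + (8 + (8 + 1/(u + u))/(u + 3)) = -3 + (8 + (8 + 1/(2*u))/(3 + u)) = 5 + (8 + 1/(2*u))/(3 + u))
(385 - 268)/(-421 + R(-6)) = (385 - 268)/(-421 + (½)*(1 + 10*(-6)² + 46*(-6))/(-6*(3 - 6))) = 117/(-421 + (½)*(-⅙)*(1 + 10*36 - 276)/(-3)) = 117/(-421 + (½)*(-⅙)*(-⅓)*(1 + 360 - 276)) = 117/(-421 + (½)*(-⅙)*(-⅓)*85) = 117/(-421 + 85/36) = 117/(-15071/36) = 117*(-36/15071) = -4212/15071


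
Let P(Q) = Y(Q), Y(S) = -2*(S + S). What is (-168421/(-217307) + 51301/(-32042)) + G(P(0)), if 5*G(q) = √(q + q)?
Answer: -5751520725/6962950894 ≈ -0.82602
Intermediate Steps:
Y(S) = -4*S
P(Q) = -4*Q
G(q) = √2*√q/5 (G(q) = √(q + q)/5 = √(2*q)/5 = (√2*√q)/5 = √2*√q/5)
(-168421/(-217307) + 51301/(-32042)) + G(P(0)) = (-168421/(-217307) + 51301/(-32042)) + √2*√(-4*0)/5 = (-168421*(-1/217307) + 51301*(-1/32042)) + √2*√0/5 = (168421/217307 - 51301/32042) + (⅕)*√2*0 = -5751520725/6962950894 + 0 = -5751520725/6962950894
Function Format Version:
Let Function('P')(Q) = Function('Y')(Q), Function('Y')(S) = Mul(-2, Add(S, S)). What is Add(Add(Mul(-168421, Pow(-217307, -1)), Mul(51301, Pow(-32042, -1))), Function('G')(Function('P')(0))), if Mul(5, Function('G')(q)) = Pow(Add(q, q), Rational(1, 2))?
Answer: Rational(-5751520725, 6962950894) ≈ -0.82602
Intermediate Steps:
Function('Y')(S) = Mul(-4, S) (Function('Y')(S) = Mul(-2, Mul(2, S)) = Mul(-4, S))
Function('P')(Q) = Mul(-4, Q)
Function('G')(q) = Mul(Rational(1, 5), Pow(2, Rational(1, 2)), Pow(q, Rational(1, 2))) (Function('G')(q) = Mul(Rational(1, 5), Pow(Add(q, q), Rational(1, 2))) = Mul(Rational(1, 5), Pow(Mul(2, q), Rational(1, 2))) = Mul(Rational(1, 5), Mul(Pow(2, Rational(1, 2)), Pow(q, Rational(1, 2)))) = Mul(Rational(1, 5), Pow(2, Rational(1, 2)), Pow(q, Rational(1, 2))))
Add(Add(Mul(-168421, Pow(-217307, -1)), Mul(51301, Pow(-32042, -1))), Function('G')(Function('P')(0))) = Add(Add(Mul(-168421, Pow(-217307, -1)), Mul(51301, Pow(-32042, -1))), Mul(Rational(1, 5), Pow(2, Rational(1, 2)), Pow(Mul(-4, 0), Rational(1, 2)))) = Add(Add(Mul(-168421, Rational(-1, 217307)), Mul(51301, Rational(-1, 32042))), Mul(Rational(1, 5), Pow(2, Rational(1, 2)), Pow(0, Rational(1, 2)))) = Add(Add(Rational(168421, 217307), Rational(-51301, 32042)), Mul(Rational(1, 5), Pow(2, Rational(1, 2)), 0)) = Add(Rational(-5751520725, 6962950894), 0) = Rational(-5751520725, 6962950894)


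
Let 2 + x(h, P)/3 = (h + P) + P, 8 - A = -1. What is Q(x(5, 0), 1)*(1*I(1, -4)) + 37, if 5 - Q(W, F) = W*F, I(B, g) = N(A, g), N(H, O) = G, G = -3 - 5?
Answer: 69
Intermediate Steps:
G = -8
A = 9 (A = 8 - 1*(-1) = 8 + 1 = 9)
x(h, P) = -6 + 3*h + 6*P (x(h, P) = -6 + 3*((h + P) + P) = -6 + 3*((P + h) + P) = -6 + 3*(h + 2*P) = -6 + (3*h + 6*P) = -6 + 3*h + 6*P)
N(H, O) = -8
I(B, g) = -8
Q(W, F) = 5 - F*W (Q(W, F) = 5 - W*F = 5 - F*W)
Q(x(5, 0), 1)*(1*I(1, -4)) + 37 = (5 - 1*1*(-6 + 3*5 + 6*0))*(1*(-8)) + 37 = (5 - 1*1*(-6 + 15 + 0))*(-8) + 37 = (5 - 1*1*9)*(-8) + 37 = (5 - 9)*(-8) + 37 = -4*(-8) + 37 = 32 + 37 = 69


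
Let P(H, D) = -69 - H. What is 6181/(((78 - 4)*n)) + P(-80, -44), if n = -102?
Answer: 76847/7548 ≈ 10.181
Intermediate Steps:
6181/(((78 - 4)*n)) + P(-80, -44) = 6181/(((78 - 4)*(-102))) + (-69 - 1*(-80)) = 6181/((74*(-102))) + (-69 + 80) = 6181/(-7548) + 11 = 6181*(-1/7548) + 11 = -6181/7548 + 11 = 76847/7548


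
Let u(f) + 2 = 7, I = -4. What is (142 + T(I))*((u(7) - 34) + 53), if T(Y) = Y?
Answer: 3312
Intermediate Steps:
u(f) = 5 (u(f) = -2 + 7 = 5)
(142 + T(I))*((u(7) - 34) + 53) = (142 - 4)*((5 - 34) + 53) = 138*(-29 + 53) = 138*24 = 3312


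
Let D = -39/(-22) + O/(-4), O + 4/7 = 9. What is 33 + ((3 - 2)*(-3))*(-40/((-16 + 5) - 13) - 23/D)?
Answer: -18368/103 ≈ -178.33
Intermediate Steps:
O = 59/7 (O = -4/7 + 9 = 59/7 ≈ 8.4286)
D = -103/308 (D = -39/(-22) + (59/7)/(-4) = -39*(-1/22) + (59/7)*(-¼) = 39/22 - 59/28 = -103/308 ≈ -0.33442)
33 + ((3 - 2)*(-3))*(-40/((-16 + 5) - 13) - 23/D) = 33 + ((3 - 2)*(-3))*(-40/((-16 + 5) - 13) - 23/(-103/308)) = 33 + (1*(-3))*(-40/(-11 - 13) - 23*(-308/103)) = 33 - 3*(-40/(-24) + 7084/103) = 33 - 3*(-40*(-1/24) + 7084/103) = 33 - 3*(5/3 + 7084/103) = 33 - 3*21767/309 = 33 - 21767/103 = -18368/103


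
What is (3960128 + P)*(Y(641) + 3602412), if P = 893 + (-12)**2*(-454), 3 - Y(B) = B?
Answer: 14031232874230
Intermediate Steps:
Y(B) = 3 - B
P = -64483 (P = 893 + 144*(-454) = 893 - 65376 = -64483)
(3960128 + P)*(Y(641) + 3602412) = (3960128 - 64483)*((3 - 1*641) + 3602412) = 3895645*((3 - 641) + 3602412) = 3895645*(-638 + 3602412) = 3895645*3601774 = 14031232874230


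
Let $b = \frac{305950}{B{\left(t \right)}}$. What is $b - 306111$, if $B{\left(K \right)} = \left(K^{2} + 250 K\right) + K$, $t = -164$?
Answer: $- \frac{75308581}{246} \approx -3.0613 \cdot 10^{5}$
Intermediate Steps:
$B{\left(K \right)} = K^{2} + 251 K$
$b = - \frac{5275}{246}$ ($b = \frac{305950}{\left(-164\right) \left(251 - 164\right)} = \frac{305950}{\left(-164\right) 87} = \frac{305950}{-14268} = 305950 \left(- \frac{1}{14268}\right) = - \frac{5275}{246} \approx -21.443$)
$b - 306111 = - \frac{5275}{246} - 306111 = - \frac{75308581}{246}$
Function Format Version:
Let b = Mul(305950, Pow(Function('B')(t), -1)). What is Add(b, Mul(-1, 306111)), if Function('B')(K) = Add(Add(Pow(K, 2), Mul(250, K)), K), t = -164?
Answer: Rational(-75308581, 246) ≈ -3.0613e+5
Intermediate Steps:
Function('B')(K) = Add(Pow(K, 2), Mul(251, K))
b = Rational(-5275, 246) (b = Mul(305950, Pow(Mul(-164, Add(251, -164)), -1)) = Mul(305950, Pow(Mul(-164, 87), -1)) = Mul(305950, Pow(-14268, -1)) = Mul(305950, Rational(-1, 14268)) = Rational(-5275, 246) ≈ -21.443)
Add(b, Mul(-1, 306111)) = Add(Rational(-5275, 246), Mul(-1, 306111)) = Add(Rational(-5275, 246), -306111) = Rational(-75308581, 246)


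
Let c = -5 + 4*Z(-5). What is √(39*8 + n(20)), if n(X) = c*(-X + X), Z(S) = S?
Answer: 2*√78 ≈ 17.664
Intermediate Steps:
c = -25 (c = -5 + 4*(-5) = -5 - 20 = -25)
n(X) = 0 (n(X) = -25*(-X + X) = -25*0 = 0)
√(39*8 + n(20)) = √(39*8 + 0) = √(312 + 0) = √312 = 2*√78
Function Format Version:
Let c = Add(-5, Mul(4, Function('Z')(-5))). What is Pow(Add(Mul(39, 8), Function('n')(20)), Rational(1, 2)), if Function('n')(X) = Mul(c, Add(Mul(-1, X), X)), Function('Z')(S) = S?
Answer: Mul(2, Pow(78, Rational(1, 2))) ≈ 17.664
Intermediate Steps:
c = -25 (c = Add(-5, Mul(4, -5)) = Add(-5, -20) = -25)
Function('n')(X) = 0 (Function('n')(X) = Mul(-25, Add(Mul(-1, X), X)) = Mul(-25, 0) = 0)
Pow(Add(Mul(39, 8), Function('n')(20)), Rational(1, 2)) = Pow(Add(Mul(39, 8), 0), Rational(1, 2)) = Pow(Add(312, 0), Rational(1, 2)) = Pow(312, Rational(1, 2)) = Mul(2, Pow(78, Rational(1, 2)))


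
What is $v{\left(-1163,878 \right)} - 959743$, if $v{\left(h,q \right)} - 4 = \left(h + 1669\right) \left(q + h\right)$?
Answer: $-1103949$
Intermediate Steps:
$v{\left(h,q \right)} = 4 + \left(1669 + h\right) \left(h + q\right)$ ($v{\left(h,q \right)} = 4 + \left(h + 1669\right) \left(q + h\right) = 4 + \left(1669 + h\right) \left(h + q\right)$)
$v{\left(-1163,878 \right)} - 959743 = \left(4 + \left(-1163\right)^{2} + 1669 \left(-1163\right) + 1669 \cdot 878 - 1021114\right) - 959743 = \left(4 + 1352569 - 1941047 + 1465382 - 1021114\right) - 959743 = -144206 - 959743 = -1103949$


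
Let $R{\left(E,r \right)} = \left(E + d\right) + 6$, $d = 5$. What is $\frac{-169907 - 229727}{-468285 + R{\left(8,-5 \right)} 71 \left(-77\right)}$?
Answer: $\frac{199817}{286079} \approx 0.69847$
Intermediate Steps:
$R{\left(E,r \right)} = 11 + E$ ($R{\left(E,r \right)} = \left(E + 5\right) + 6 = \left(5 + E\right) + 6 = 11 + E$)
$\frac{-169907 - 229727}{-468285 + R{\left(8,-5 \right)} 71 \left(-77\right)} = \frac{-169907 - 229727}{-468285 + \left(11 + 8\right) 71 \left(-77\right)} = - \frac{399634}{-468285 + 19 \cdot 71 \left(-77\right)} = - \frac{399634}{-468285 + 1349 \left(-77\right)} = - \frac{399634}{-468285 - 103873} = - \frac{399634}{-572158} = \left(-399634\right) \left(- \frac{1}{572158}\right) = \frac{199817}{286079}$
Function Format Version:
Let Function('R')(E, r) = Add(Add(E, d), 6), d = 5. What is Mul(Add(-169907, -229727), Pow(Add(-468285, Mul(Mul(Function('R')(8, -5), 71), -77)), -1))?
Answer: Rational(199817, 286079) ≈ 0.69847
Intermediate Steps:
Function('R')(E, r) = Add(11, E) (Function('R')(E, r) = Add(Add(E, 5), 6) = Add(Add(5, E), 6) = Add(11, E))
Mul(Add(-169907, -229727), Pow(Add(-468285, Mul(Mul(Function('R')(8, -5), 71), -77)), -1)) = Mul(Add(-169907, -229727), Pow(Add(-468285, Mul(Mul(Add(11, 8), 71), -77)), -1)) = Mul(-399634, Pow(Add(-468285, Mul(Mul(19, 71), -77)), -1)) = Mul(-399634, Pow(Add(-468285, Mul(1349, -77)), -1)) = Mul(-399634, Pow(Add(-468285, -103873), -1)) = Mul(-399634, Pow(-572158, -1)) = Mul(-399634, Rational(-1, 572158)) = Rational(199817, 286079)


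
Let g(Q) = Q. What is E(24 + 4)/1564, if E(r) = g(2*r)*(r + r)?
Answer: 784/391 ≈ 2.0051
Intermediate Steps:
E(r) = 4*r² (E(r) = (2*r)*(r + r) = (2*r)*(2*r) = 4*r²)
E(24 + 4)/1564 = (4*(24 + 4)²)/1564 = (4*28²)*(1/1564) = (4*784)*(1/1564) = 3136*(1/1564) = 784/391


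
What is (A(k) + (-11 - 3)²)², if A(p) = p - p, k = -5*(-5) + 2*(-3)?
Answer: 38416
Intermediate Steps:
k = 19 (k = 25 - 6 = 19)
A(p) = 0
(A(k) + (-11 - 3)²)² = (0 + (-11 - 3)²)² = (0 + (-14)²)² = (0 + 196)² = 196² = 38416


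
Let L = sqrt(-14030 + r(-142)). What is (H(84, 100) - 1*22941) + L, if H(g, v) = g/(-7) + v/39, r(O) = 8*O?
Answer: -895067/39 + I*sqrt(15166) ≈ -22950.0 + 123.15*I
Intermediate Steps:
H(g, v) = -g/7 + v/39 (H(g, v) = g*(-1/7) + v*(1/39) = -g/7 + v/39)
L = I*sqrt(15166) (L = sqrt(-14030 + 8*(-142)) = sqrt(-14030 - 1136) = sqrt(-15166) = I*sqrt(15166) ≈ 123.15*I)
(H(84, 100) - 1*22941) + L = ((-1/7*84 + (1/39)*100) - 1*22941) + I*sqrt(15166) = ((-12 + 100/39) - 22941) + I*sqrt(15166) = (-368/39 - 22941) + I*sqrt(15166) = -895067/39 + I*sqrt(15166)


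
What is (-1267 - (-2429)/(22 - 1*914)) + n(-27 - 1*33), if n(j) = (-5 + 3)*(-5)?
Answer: -1123673/892 ≈ -1259.7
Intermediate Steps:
n(j) = 10 (n(j) = -2*(-5) = 10)
(-1267 - (-2429)/(22 - 1*914)) + n(-27 - 1*33) = (-1267 - (-2429)/(22 - 1*914)) + 10 = (-1267 - (-2429)/(22 - 914)) + 10 = (-1267 - (-2429)/(-892)) + 10 = (-1267 - (-2429)*(-1)/892) + 10 = (-1267 - 1*2429/892) + 10 = (-1267 - 2429/892) + 10 = -1132593/892 + 10 = -1123673/892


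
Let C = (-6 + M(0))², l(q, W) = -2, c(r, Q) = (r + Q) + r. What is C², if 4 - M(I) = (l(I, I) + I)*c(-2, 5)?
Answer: 0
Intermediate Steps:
c(r, Q) = Q + 2*r (c(r, Q) = (Q + r) + r = Q + 2*r)
M(I) = 6 - I (M(I) = 4 - (-2 + I)*(5 + 2*(-2)) = 4 - (-2 + I)*(5 - 4) = 4 - (-2 + I) = 4 + (2 - I) = 6 - I)
C = 0 (C = (-6 + (6 - 1*0))² = (-6 + (6 + 0))² = (-6 + 6)² = 0² = 0)
C² = 0² = 0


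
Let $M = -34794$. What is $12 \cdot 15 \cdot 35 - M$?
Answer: $41094$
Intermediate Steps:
$12 \cdot 15 \cdot 35 - M = 12 \cdot 15 \cdot 35 - -34794 = 180 \cdot 35 + 34794 = 6300 + 34794 = 41094$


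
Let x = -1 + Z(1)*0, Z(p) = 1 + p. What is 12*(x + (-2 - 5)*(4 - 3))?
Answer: -96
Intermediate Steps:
x = -1 (x = -1 + (1 + 1)*0 = -1 + 2*0 = -1 + 0 = -1)
12*(x + (-2 - 5)*(4 - 3)) = 12*(-1 + (-2 - 5)*(4 - 3)) = 12*(-1 - 7*1) = 12*(-1 - 7) = 12*(-8) = -96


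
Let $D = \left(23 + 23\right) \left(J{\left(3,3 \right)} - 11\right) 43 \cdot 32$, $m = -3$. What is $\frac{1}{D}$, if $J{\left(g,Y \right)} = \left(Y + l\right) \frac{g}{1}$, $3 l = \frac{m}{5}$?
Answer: $- \frac{5}{822848} \approx -6.0765 \cdot 10^{-6}$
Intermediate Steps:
$l = - \frac{1}{5}$ ($l = \frac{\left(-3\right) \frac{1}{5}}{3} = \frac{1}{3} \left(- \frac{3}{5}\right) = - \frac{1}{5} \approx -0.2$)
$J{\left(g,Y \right)} = g \left(- \frac{1}{5} + Y\right)$ ($J{\left(g,Y \right)} = \left(Y - \frac{1}{5}\right) \frac{g}{1} = \left(- \frac{1}{5} + Y\right) g 1 = \left(- \frac{1}{5} + Y\right) g = g \left(- \frac{1}{5} + Y\right)$)
$D = - \frac{822848}{5}$ ($D = \left(23 + 23\right) \left(3 \left(- \frac{1}{5} + 3\right) - 11\right) 43 \cdot 32 = 46 \left(3 \cdot \frac{14}{5} - 11\right) 43 \cdot 32 = 46 \left(\frac{42}{5} - 11\right) 43 \cdot 32 = 46 \left(- \frac{13}{5}\right) 43 \cdot 32 = \left(- \frac{598}{5}\right) 43 \cdot 32 = \left(- \frac{25714}{5}\right) 32 = - \frac{822848}{5} \approx -1.6457 \cdot 10^{5}$)
$\frac{1}{D} = \frac{1}{- \frac{822848}{5}} = - \frac{5}{822848}$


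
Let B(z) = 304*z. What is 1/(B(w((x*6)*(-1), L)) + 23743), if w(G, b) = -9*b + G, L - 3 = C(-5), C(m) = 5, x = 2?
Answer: -1/1793 ≈ -0.00055772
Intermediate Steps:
L = 8 (L = 3 + 5 = 8)
w(G, b) = G - 9*b
1/(B(w((x*6)*(-1), L)) + 23743) = 1/(304*((2*6)*(-1) - 9*8) + 23743) = 1/(304*(12*(-1) - 72) + 23743) = 1/(304*(-12 - 72) + 23743) = 1/(304*(-84) + 23743) = 1/(-25536 + 23743) = 1/(-1793) = -1/1793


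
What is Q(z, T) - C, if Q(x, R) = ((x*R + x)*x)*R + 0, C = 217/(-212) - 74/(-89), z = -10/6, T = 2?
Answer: 954275/56604 ≈ 16.859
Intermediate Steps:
z = -5/3 (z = -10*⅙ = -5/3 ≈ -1.6667)
C = -3625/18868 (C = 217*(-1/212) - 74*(-1/89) = -217/212 + 74/89 = -3625/18868 ≈ -0.19212)
Q(x, R) = R*x*(x + R*x) (Q(x, R) = ((R*x + x)*x)*R + 0 = ((x + R*x)*x)*R + 0 = (x*(x + R*x))*R + 0 = R*x*(x + R*x) + 0 = R*x*(x + R*x))
Q(z, T) - C = 2*(-5/3)²*(1 + 2) - 1*(-3625/18868) = 2*(25/9)*3 + 3625/18868 = 50/3 + 3625/18868 = 954275/56604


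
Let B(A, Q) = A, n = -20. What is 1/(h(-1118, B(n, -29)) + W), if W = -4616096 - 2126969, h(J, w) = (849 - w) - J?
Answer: -1/6741078 ≈ -1.4834e-7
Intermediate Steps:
h(J, w) = 849 - J - w
W = -6743065
1/(h(-1118, B(n, -29)) + W) = 1/((849 - 1*(-1118) - 1*(-20)) - 6743065) = 1/((849 + 1118 + 20) - 6743065) = 1/(1987 - 6743065) = 1/(-6741078) = -1/6741078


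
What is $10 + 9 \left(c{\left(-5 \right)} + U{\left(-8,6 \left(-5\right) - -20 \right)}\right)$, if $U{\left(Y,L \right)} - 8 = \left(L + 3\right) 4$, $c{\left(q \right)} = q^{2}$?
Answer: $55$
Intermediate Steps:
$U{\left(Y,L \right)} = 20 + 4 L$ ($U{\left(Y,L \right)} = 8 + \left(L + 3\right) 4 = 8 + \left(3 + L\right) 4 = 8 + \left(12 + 4 L\right) = 20 + 4 L$)
$10 + 9 \left(c{\left(-5 \right)} + U{\left(-8,6 \left(-5\right) - -20 \right)}\right) = 10 + 9 \left(\left(-5\right)^{2} + \left(20 + 4 \left(6 \left(-5\right) - -20\right)\right)\right) = 10 + 9 \left(25 + \left(20 + 4 \left(-30 + 20\right)\right)\right) = 10 + 9 \left(25 + \left(20 + 4 \left(-10\right)\right)\right) = 10 + 9 \left(25 + \left(20 - 40\right)\right) = 10 + 9 \left(25 - 20\right) = 10 + 9 \cdot 5 = 10 + 45 = 55$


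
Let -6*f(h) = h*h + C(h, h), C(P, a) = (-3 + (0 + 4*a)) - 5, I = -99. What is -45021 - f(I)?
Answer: -260729/6 ≈ -43455.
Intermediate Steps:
C(P, a) = -8 + 4*a (C(P, a) = (-3 + 4*a) - 5 = -8 + 4*a)
f(h) = 4/3 - 2*h/3 - h²/6 (f(h) = -(h*h + (-8 + 4*h))/6 = -(h² + (-8 + 4*h))/6 = -(-8 + h² + 4*h)/6 = 4/3 - 2*h/3 - h²/6)
-45021 - f(I) = -45021 - (4/3 - ⅔*(-99) - ⅙*(-99)²) = -45021 - (4/3 + 66 - ⅙*9801) = -45021 - (4/3 + 66 - 3267/2) = -45021 - 1*(-9397/6) = -45021 + 9397/6 = -260729/6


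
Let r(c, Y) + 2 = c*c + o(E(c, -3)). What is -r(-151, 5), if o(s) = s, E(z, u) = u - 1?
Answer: -22795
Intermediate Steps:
E(z, u) = -1 + u
r(c, Y) = -6 + c² (r(c, Y) = -2 + (c*c + (-1 - 3)) = -2 + (c² - 4) = -2 + (-4 + c²) = -6 + c²)
-r(-151, 5) = -(-6 + (-151)²) = -(-6 + 22801) = -1*22795 = -22795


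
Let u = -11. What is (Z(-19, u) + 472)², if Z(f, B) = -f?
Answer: 241081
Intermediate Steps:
(Z(-19, u) + 472)² = (-1*(-19) + 472)² = (19 + 472)² = 491² = 241081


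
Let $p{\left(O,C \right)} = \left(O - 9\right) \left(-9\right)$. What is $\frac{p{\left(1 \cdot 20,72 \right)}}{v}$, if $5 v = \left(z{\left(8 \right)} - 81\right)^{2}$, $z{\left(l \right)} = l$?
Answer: $- \frac{495}{5329} \approx -0.092888$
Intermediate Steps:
$p{\left(O,C \right)} = 81 - 9 O$ ($p{\left(O,C \right)} = \left(-9 + O\right) \left(-9\right) = 81 - 9 O$)
$v = \frac{5329}{5}$ ($v = \frac{\left(8 - 81\right)^{2}}{5} = \frac{\left(-73\right)^{2}}{5} = \frac{1}{5} \cdot 5329 = \frac{5329}{5} \approx 1065.8$)
$\frac{p{\left(1 \cdot 20,72 \right)}}{v} = \frac{81 - 9 \cdot 1 \cdot 20}{\frac{5329}{5}} = \left(81 - 180\right) \frac{5}{5329} = \left(-99\right) \frac{5}{5329} = - \frac{495}{5329}$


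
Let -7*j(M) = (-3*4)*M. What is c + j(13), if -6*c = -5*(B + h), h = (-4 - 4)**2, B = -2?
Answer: 1553/21 ≈ 73.952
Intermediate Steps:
j(M) = 12*M/7 (j(M) = -(-3*4)*M/7 = -(-12)*M/7 = 12*M/7)
h = 64 (h = (-8)**2 = 64)
c = 155/3 (c = -(-5)*(-2 + 64)/6 = -(-5)*62/6 = -1/6*(-310) = 155/3 ≈ 51.667)
c + j(13) = 155/3 + (12/7)*13 = 155/3 + 156/7 = 1553/21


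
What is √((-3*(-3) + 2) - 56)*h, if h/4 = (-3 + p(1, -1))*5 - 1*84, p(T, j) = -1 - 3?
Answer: -1428*I*√5 ≈ -3193.1*I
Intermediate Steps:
p(T, j) = -4
h = -476 (h = 4*((-3 - 4)*5 - 1*84) = 4*(-7*5 - 84) = 4*(-35 - 84) = 4*(-119) = -476)
√((-3*(-3) + 2) - 56)*h = √((-3*(-3) + 2) - 56)*(-476) = √((9 + 2) - 56)*(-476) = √(11 - 56)*(-476) = √(-45)*(-476) = (3*I*√5)*(-476) = -1428*I*√5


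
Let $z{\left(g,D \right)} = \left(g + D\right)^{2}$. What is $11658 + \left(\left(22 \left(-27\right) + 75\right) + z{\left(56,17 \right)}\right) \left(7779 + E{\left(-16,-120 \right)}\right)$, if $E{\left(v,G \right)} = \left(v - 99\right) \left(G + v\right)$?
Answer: $112657048$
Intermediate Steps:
$z{\left(g,D \right)} = \left(D + g\right)^{2}$
$E{\left(v,G \right)} = \left(-99 + v\right) \left(G + v\right)$
$11658 + \left(\left(22 \left(-27\right) + 75\right) + z{\left(56,17 \right)}\right) \left(7779 + E{\left(-16,-120 \right)}\right) = 11658 + \left(\left(22 \left(-27\right) + 75\right) + \left(17 + 56\right)^{2}\right) \left(7779 - \left(-15384 - 256\right)\right) = 11658 + \left(\left(-594 + 75\right) + 73^{2}\right) \left(7779 + \left(256 + 11880 + 1584 + 1920\right)\right) = 11658 + \left(-519 + 5329\right) \left(7779 + 15640\right) = 11658 + 4810 \cdot 23419 = 11658 + 112645390 = 112657048$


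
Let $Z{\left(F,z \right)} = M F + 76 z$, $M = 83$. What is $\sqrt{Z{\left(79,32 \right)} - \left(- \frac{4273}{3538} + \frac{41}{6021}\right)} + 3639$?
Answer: $3639 + \frac{\sqrt{453293822621426034}}{7100766} \approx 3733.8$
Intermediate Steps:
$Z{\left(F,z \right)} = 76 z + 83 F$ ($Z{\left(F,z \right)} = 83 F + 76 z = 76 z + 83 F$)
$\sqrt{Z{\left(79,32 \right)} - \left(- \frac{4273}{3538} + \frac{41}{6021}\right)} + 3639 = \sqrt{\left(76 \cdot 32 + 83 \cdot 79\right) - \left(- \frac{4273}{3538} + \frac{41}{6021}\right)} + 3639 = \sqrt{\left(2432 + 6557\right) - - \frac{25582675}{21302298}} + 3639 = \sqrt{8989 + \left(- \frac{41}{6021} + \frac{4273}{3538}\right)} + 3639 = \sqrt{8989 + \frac{25582675}{21302298}} + 3639 = \sqrt{\frac{191511939397}{21302298}} + 3639 = \frac{\sqrt{453293822621426034}}{7100766} + 3639 = 3639 + \frac{\sqrt{453293822621426034}}{7100766}$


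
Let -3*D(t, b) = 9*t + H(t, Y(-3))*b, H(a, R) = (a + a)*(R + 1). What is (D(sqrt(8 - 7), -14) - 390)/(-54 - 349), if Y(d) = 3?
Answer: 1067/1209 ≈ 0.88255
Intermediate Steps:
H(a, R) = 2*a*(1 + R) (H(a, R) = (2*a)*(1 + R) = 2*a*(1 + R))
D(t, b) = -3*t - 8*b*t/3 (D(t, b) = -(9*t + (2*t*(1 + 3))*b)/3 = -(9*t + (2*t*4)*b)/3 = -(9*t + (8*t)*b)/3 = -(9*t + 8*b*t)/3 = -3*t - 8*b*t/3)
(D(sqrt(8 - 7), -14) - 390)/(-54 - 349) = (sqrt(8 - 7)*(-9 - 8*(-14))/3 - 390)/(-54 - 349) = (sqrt(1)*(-9 + 112)/3 - 390)/(-403) = ((1/3)*1*103 - 390)*(-1/403) = (103/3 - 390)*(-1/403) = -1067/3*(-1/403) = 1067/1209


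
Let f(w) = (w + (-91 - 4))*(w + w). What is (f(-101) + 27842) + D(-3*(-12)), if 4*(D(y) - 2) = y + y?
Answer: 67454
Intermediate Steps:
f(w) = 2*w*(-95 + w) (f(w) = (w - 95)*(2*w) = (-95 + w)*(2*w) = 2*w*(-95 + w))
D(y) = 2 + y/2 (D(y) = 2 + (y + y)/4 = 2 + (2*y)/4 = 2 + y/2)
(f(-101) + 27842) + D(-3*(-12)) = (2*(-101)*(-95 - 101) + 27842) + (2 + (-3*(-12))/2) = (2*(-101)*(-196) + 27842) + (2 + (½)*36) = (39592 + 27842) + (2 + 18) = 67434 + 20 = 67454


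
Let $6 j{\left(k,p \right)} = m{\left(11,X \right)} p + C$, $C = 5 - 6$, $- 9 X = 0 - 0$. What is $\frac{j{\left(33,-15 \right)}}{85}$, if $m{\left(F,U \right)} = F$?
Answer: $- \frac{83}{255} \approx -0.32549$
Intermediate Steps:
$X = 0$ ($X = - \frac{0 - 0}{9} = - \frac{0 + 0}{9} = \left(- \frac{1}{9}\right) 0 = 0$)
$C = -1$
$j{\left(k,p \right)} = - \frac{1}{6} + \frac{11 p}{6}$ ($j{\left(k,p \right)} = \frac{11 p - 1}{6} = \frac{-1 + 11 p}{6} = - \frac{1}{6} + \frac{11 p}{6}$)
$\frac{j{\left(33,-15 \right)}}{85} = \frac{- \frac{1}{6} + \frac{11}{6} \left(-15\right)}{85} = \left(- \frac{1}{6} - \frac{55}{2}\right) \frac{1}{85} = \left(- \frac{83}{3}\right) \frac{1}{85} = - \frac{83}{255}$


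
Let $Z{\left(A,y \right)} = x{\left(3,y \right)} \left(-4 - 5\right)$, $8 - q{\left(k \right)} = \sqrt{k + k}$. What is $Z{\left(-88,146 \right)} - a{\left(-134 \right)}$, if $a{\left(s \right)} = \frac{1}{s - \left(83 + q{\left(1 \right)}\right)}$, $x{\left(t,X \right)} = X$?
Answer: $- \frac{66518397}{50623} + \frac{\sqrt{2}}{50623} \approx -1314.0$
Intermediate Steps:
$q{\left(k \right)} = 8 - \sqrt{2} \sqrt{k}$ ($q{\left(k \right)} = 8 - \sqrt{k + k} = 8 - \sqrt{2 k} = 8 - \sqrt{2} \sqrt{k}$)
$Z{\left(A,y \right)} = - 9 y$ ($Z{\left(A,y \right)} = y \left(-4 - 5\right) = y \left(-9\right) = - 9 y$)
$a{\left(s \right)} = \frac{1}{-91 + s + \sqrt{2}}$ ($a{\left(s \right)} = \frac{1}{s - \left(91 - \sqrt{2} \sqrt{1}\right)} = \frac{1}{s - \left(91 - \sqrt{2} \cdot 1\right)} = \frac{1}{s - \left(91 - \sqrt{2}\right)} = \frac{1}{-91 + s + \sqrt{2}}$)
$Z{\left(-88,146 \right)} - a{\left(-134 \right)} = \left(-9\right) 146 - \frac{1}{-91 - 134 + \sqrt{2}} = -1314 - \frac{1}{-225 + \sqrt{2}}$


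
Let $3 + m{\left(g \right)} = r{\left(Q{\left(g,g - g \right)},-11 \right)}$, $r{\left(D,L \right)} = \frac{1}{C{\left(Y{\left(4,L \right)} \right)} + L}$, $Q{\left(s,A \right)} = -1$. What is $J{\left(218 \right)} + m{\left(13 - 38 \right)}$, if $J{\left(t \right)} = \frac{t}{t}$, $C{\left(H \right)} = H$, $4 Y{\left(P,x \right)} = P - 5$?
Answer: $- \frac{94}{45} \approx -2.0889$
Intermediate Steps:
$Y{\left(P,x \right)} = - \frac{5}{4} + \frac{P}{4}$ ($Y{\left(P,x \right)} = \frac{P - 5}{4} = \frac{-5 + P}{4} = - \frac{5}{4} + \frac{P}{4}$)
$J{\left(t \right)} = 1$
$r{\left(D,L \right)} = \frac{1}{- \frac{1}{4} + L}$ ($r{\left(D,L \right)} = \frac{1}{\left(- \frac{5}{4} + \frac{1}{4} \cdot 4\right) + L} = \frac{1}{\left(- \frac{5}{4} + 1\right) + L} = \frac{1}{- \frac{1}{4} + L}$)
$m{\left(g \right)} = - \frac{139}{45}$ ($m{\left(g \right)} = -3 + \frac{4}{-1 + 4 \left(-11\right)} = -3 + \frac{4}{-1 - 44} = -3 + \frac{4}{-45} = -3 + 4 \left(- \frac{1}{45}\right) = -3 - \frac{4}{45} = - \frac{139}{45}$)
$J{\left(218 \right)} + m{\left(13 - 38 \right)} = 1 - \frac{139}{45} = - \frac{94}{45}$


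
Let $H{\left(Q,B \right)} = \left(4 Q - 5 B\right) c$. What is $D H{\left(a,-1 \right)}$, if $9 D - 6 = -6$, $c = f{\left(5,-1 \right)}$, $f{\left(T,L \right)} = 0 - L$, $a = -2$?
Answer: $0$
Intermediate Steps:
$f{\left(T,L \right)} = - L$
$c = 1$ ($c = \left(-1\right) \left(-1\right) = 1$)
$D = 0$ ($D = \frac{2}{3} + \frac{1}{9} \left(-6\right) = \frac{2}{3} - \frac{2}{3} = 0$)
$H{\left(Q,B \right)} = - 5 B + 4 Q$ ($H{\left(Q,B \right)} = \left(4 Q - 5 B\right) 1 = \left(- 5 B + 4 Q\right) 1 = - 5 B + 4 Q$)
$D H{\left(a,-1 \right)} = 0 \left(\left(-5\right) \left(-1\right) + 4 \left(-2\right)\right) = 0 \left(5 - 8\right) = 0 \left(-3\right) = 0$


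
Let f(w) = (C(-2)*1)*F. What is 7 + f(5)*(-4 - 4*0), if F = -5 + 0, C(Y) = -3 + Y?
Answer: -93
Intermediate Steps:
F = -5
f(w) = 25 (f(w) = ((-3 - 2)*1)*(-5) = -5*1*(-5) = -5*(-5) = 25)
7 + f(5)*(-4 - 4*0) = 7 + 25*(-4 - 4*0) = 7 + 25*(-4 + 0) = 7 + 25*(-4) = 7 - 100 = -93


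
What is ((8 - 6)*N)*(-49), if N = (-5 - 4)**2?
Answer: -7938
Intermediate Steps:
N = 81 (N = (-9)**2 = 81)
((8 - 6)*N)*(-49) = ((8 - 6)*81)*(-49) = (2*81)*(-49) = 162*(-49) = -7938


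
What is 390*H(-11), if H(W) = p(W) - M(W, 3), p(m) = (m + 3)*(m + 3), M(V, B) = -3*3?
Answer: 28470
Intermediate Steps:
M(V, B) = -9
p(m) = (3 + m)**2 (p(m) = (3 + m)*(3 + m) = (3 + m)**2)
H(W) = 9 + (3 + W)**2 (H(W) = (3 + W)**2 - 1*(-9) = (3 + W)**2 + 9 = 9 + (3 + W)**2)
390*H(-11) = 390*(9 + (3 - 11)**2) = 390*(9 + (-8)**2) = 390*(9 + 64) = 390*73 = 28470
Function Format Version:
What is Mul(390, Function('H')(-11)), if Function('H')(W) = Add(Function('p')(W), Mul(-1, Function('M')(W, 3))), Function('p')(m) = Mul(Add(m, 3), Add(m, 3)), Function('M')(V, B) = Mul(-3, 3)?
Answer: 28470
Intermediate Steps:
Function('M')(V, B) = -9
Function('p')(m) = Pow(Add(3, m), 2) (Function('p')(m) = Mul(Add(3, m), Add(3, m)) = Pow(Add(3, m), 2))
Function('H')(W) = Add(9, Pow(Add(3, W), 2)) (Function('H')(W) = Add(Pow(Add(3, W), 2), Mul(-1, -9)) = Add(Pow(Add(3, W), 2), 9) = Add(9, Pow(Add(3, W), 2)))
Mul(390, Function('H')(-11)) = Mul(390, Add(9, Pow(Add(3, -11), 2))) = Mul(390, Add(9, Pow(-8, 2))) = Mul(390, Add(9, 64)) = Mul(390, 73) = 28470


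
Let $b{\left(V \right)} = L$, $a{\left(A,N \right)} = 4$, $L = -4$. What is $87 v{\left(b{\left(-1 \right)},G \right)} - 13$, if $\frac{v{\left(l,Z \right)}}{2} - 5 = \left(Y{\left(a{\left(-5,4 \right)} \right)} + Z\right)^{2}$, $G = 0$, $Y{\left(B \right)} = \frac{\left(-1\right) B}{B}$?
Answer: $1031$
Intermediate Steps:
$Y{\left(B \right)} = -1$
$b{\left(V \right)} = -4$
$v{\left(l,Z \right)} = 10 + 2 \left(-1 + Z\right)^{2}$
$87 v{\left(b{\left(-1 \right)},G \right)} - 13 = 87 \left(10 + 2 \left(-1 + 0\right)^{2}\right) - 13 = 87 \left(10 + 2 \left(-1\right)^{2}\right) - 13 = 87 \left(10 + 2 \cdot 1\right) - 13 = 87 \left(10 + 2\right) - 13 = 87 \cdot 12 - 13 = 1044 - 13 = 1031$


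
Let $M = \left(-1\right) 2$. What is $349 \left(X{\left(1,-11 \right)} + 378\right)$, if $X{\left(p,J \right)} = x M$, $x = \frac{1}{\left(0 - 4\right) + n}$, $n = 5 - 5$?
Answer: $\frac{264193}{2} \approx 1.321 \cdot 10^{5}$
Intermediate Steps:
$M = -2$
$n = 0$ ($n = 5 - 5 = 0$)
$x = - \frac{1}{4}$ ($x = \frac{1}{\left(0 - 4\right) + 0} = \frac{1}{-4 + 0} = \frac{1}{-4} = - \frac{1}{4} \approx -0.25$)
$X{\left(p,J \right)} = \frac{1}{2}$ ($X{\left(p,J \right)} = \left(- \frac{1}{4}\right) \left(-2\right) = \frac{1}{2}$)
$349 \left(X{\left(1,-11 \right)} + 378\right) = 349 \left(\frac{1}{2} + 378\right) = 349 \cdot \frac{757}{2} = \frac{264193}{2}$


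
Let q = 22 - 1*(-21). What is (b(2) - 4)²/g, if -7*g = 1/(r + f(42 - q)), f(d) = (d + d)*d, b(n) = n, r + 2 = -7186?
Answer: 201208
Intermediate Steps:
r = -7188 (r = -2 - 7186 = -7188)
q = 43 (q = 22 + 21 = 43)
f(d) = 2*d² (f(d) = (2*d)*d = 2*d²)
g = 1/50302 (g = -1/(7*(-7188 + 2*(42 - 1*43)²)) = -1/(7*(-7188 + 2*(42 - 43)²)) = -1/(7*(-7188 + 2*(-1)²)) = -1/(7*(-7188 + 2*1)) = -1/(7*(-7188 + 2)) = -⅐/(-7186) = -⅐*(-1/7186) = 1/50302 ≈ 1.9880e-5)
(b(2) - 4)²/g = (2 - 4)²/(1/50302) = (-2)²*50302 = 4*50302 = 201208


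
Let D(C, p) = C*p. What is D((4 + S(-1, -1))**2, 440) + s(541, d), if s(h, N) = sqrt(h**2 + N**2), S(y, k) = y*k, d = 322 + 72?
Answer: 11000 + sqrt(447917) ≈ 11669.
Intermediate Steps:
d = 394
S(y, k) = k*y
s(h, N) = sqrt(N**2 + h**2)
D((4 + S(-1, -1))**2, 440) + s(541, d) = (4 - 1*(-1))**2*440 + sqrt(394**2 + 541**2) = (4 + 1)**2*440 + sqrt(155236 + 292681) = 5**2*440 + sqrt(447917) = 25*440 + sqrt(447917) = 11000 + sqrt(447917)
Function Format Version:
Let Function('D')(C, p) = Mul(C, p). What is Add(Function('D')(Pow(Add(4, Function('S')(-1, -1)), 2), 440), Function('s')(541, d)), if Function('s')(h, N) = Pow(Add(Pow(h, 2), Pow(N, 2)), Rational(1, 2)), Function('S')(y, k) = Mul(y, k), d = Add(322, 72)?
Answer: Add(11000, Pow(447917, Rational(1, 2))) ≈ 11669.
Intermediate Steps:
d = 394
Function('S')(y, k) = Mul(k, y)
Function('s')(h, N) = Pow(Add(Pow(N, 2), Pow(h, 2)), Rational(1, 2))
Add(Function('D')(Pow(Add(4, Function('S')(-1, -1)), 2), 440), Function('s')(541, d)) = Add(Mul(Pow(Add(4, Mul(-1, -1)), 2), 440), Pow(Add(Pow(394, 2), Pow(541, 2)), Rational(1, 2))) = Add(Mul(Pow(Add(4, 1), 2), 440), Pow(Add(155236, 292681), Rational(1, 2))) = Add(Mul(Pow(5, 2), 440), Pow(447917, Rational(1, 2))) = Add(Mul(25, 440), Pow(447917, Rational(1, 2))) = Add(11000, Pow(447917, Rational(1, 2)))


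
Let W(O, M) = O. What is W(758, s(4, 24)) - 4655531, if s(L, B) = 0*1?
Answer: -4654773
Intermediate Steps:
s(L, B) = 0
W(758, s(4, 24)) - 4655531 = 758 - 4655531 = -4654773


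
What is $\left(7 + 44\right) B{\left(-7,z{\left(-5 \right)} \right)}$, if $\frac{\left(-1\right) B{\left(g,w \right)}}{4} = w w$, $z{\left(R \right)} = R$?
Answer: $-5100$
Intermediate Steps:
$B{\left(g,w \right)} = - 4 w^{2}$ ($B{\left(g,w \right)} = - 4 w w = - 4 w^{2}$)
$\left(7 + 44\right) B{\left(-7,z{\left(-5 \right)} \right)} = \left(7 + 44\right) \left(- 4 \left(-5\right)^{2}\right) = 51 \left(\left(-4\right) 25\right) = 51 \left(-100\right) = -5100$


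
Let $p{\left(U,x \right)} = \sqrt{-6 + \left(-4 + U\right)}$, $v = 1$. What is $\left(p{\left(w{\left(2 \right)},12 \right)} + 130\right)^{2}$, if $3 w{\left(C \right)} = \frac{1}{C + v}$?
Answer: $\frac{\left(390 + i \sqrt{89}\right)^{2}}{9} \approx 16890.0 + 817.61 i$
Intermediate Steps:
$w{\left(C \right)} = \frac{1}{3 \left(1 + C\right)}$ ($w{\left(C \right)} = \frac{1}{3 \left(C + 1\right)} = \frac{1}{3 \left(1 + C\right)}$)
$p{\left(U,x \right)} = \sqrt{-10 + U}$
$\left(p{\left(w{\left(2 \right)},12 \right)} + 130\right)^{2} = \left(\sqrt{-10 + \frac{1}{3 \left(1 + 2\right)}} + 130\right)^{2} = \left(\sqrt{-10 + \frac{1}{3 \cdot 3}} + 130\right)^{2} = \left(\sqrt{-10 + \frac{1}{3} \cdot \frac{1}{3}} + 130\right)^{2} = \left(\sqrt{-10 + \frac{1}{9}} + 130\right)^{2} = \left(\sqrt{- \frac{89}{9}} + 130\right)^{2} = \left(\frac{i \sqrt{89}}{3} + 130\right)^{2} = \left(130 + \frac{i \sqrt{89}}{3}\right)^{2}$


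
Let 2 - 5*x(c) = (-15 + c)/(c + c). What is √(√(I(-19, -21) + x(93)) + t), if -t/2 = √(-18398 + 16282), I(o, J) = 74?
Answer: √(-2210300*I + 155*√1785445)/155 ≈ 7.1072 - 6.4723*I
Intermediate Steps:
x(c) = ⅖ - (-15 + c)/(10*c) (x(c) = ⅖ - (-15 + c)/(5*(c + c)) = ⅖ - (-15 + c)/(5*(2*c)) = ⅖ - (-15 + c)*1/(2*c)/5 = ⅖ - (-15 + c)/(10*c))
t = -92*I (t = -2*√(-18398 + 16282) = -92*I ≈ -92.0*I)
√(√(I(-19, -21) + x(93)) + t) = √(√(74 + (3/10)*(5 + 93)/93) - 92*I) = √(√(74 + (3/10)*(1/93)*98) - 92*I) = √(√(74 + 49/155) - 92*I) = √(√(11519/155) - 92*I) = √(√1785445/155 - 92*I) = √(-92*I + √1785445/155)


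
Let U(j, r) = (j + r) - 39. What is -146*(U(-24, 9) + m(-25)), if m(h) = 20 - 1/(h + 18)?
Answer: 34602/7 ≈ 4943.1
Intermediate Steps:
U(j, r) = -39 + j + r
m(h) = 20 - 1/(18 + h)
-146*(U(-24, 9) + m(-25)) = -146*((-39 - 24 + 9) + (359 + 20*(-25))/(18 - 25)) = -146*(-54 + (359 - 500)/(-7)) = -146*(-54 - ⅐*(-141)) = -146*(-54 + 141/7) = -146*(-237/7) = 34602/7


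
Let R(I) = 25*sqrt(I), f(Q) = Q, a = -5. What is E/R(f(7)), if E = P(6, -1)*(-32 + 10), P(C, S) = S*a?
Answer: -22*sqrt(7)/35 ≈ -1.6630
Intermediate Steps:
P(C, S) = -5*S (P(C, S) = S*(-5) = -5*S)
E = -110 (E = (-5*(-1))*(-32 + 10) = 5*(-22) = -110)
E/R(f(7)) = -110*sqrt(7)/175 = -22*sqrt(7)/35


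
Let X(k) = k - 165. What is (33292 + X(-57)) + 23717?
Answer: 56787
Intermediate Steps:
X(k) = -165 + k
(33292 + X(-57)) + 23717 = (33292 + (-165 - 57)) + 23717 = (33292 - 222) + 23717 = 33070 + 23717 = 56787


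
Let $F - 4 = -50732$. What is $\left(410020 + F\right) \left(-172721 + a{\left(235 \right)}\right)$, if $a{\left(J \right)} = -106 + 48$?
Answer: $-62078112468$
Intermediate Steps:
$F = -50728$ ($F = 4 - 50732 = -50728$)
$a{\left(J \right)} = -58$
$\left(410020 + F\right) \left(-172721 + a{\left(235 \right)}\right) = \left(410020 - 50728\right) \left(-172721 - 58\right) = 359292 \left(-172779\right) = -62078112468$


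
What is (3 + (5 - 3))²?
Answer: 25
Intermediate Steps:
(3 + (5 - 3))² = (3 + 2)² = 5² = 25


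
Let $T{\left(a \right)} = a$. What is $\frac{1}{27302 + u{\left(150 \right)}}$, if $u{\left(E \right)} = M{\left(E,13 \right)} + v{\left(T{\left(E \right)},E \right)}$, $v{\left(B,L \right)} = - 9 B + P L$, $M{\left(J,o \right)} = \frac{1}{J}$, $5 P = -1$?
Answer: $\frac{150}{3888301} \approx 3.8577 \cdot 10^{-5}$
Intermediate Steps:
$P = - \frac{1}{5}$ ($P = \frac{1}{5} \left(-1\right) = - \frac{1}{5} \approx -0.2$)
$v{\left(B,L \right)} = - 9 B - \frac{L}{5}$
$u{\left(E \right)} = \frac{1}{E} - \frac{46 E}{5}$
$\frac{1}{27302 + u{\left(150 \right)}} = \frac{1}{27302 + \left(\frac{1}{150} - 1380\right)} = \frac{1}{27302 - \frac{206999}{150}} = \frac{1}{\frac{3888301}{150}} = \frac{150}{3888301}$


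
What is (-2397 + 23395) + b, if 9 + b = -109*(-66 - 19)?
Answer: 30254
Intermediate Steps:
b = 9256 (b = -9 - 109*(-66 - 19) = -9 - 109*(-85) = -9 + 9265 = 9256)
(-2397 + 23395) + b = (-2397 + 23395) + 9256 = 20998 + 9256 = 30254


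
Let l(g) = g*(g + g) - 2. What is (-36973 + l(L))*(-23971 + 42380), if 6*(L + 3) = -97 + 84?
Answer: -12234418901/18 ≈ -6.7969e+8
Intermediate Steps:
L = -31/6 (L = -3 + (-97 + 84)/6 = -3 + (⅙)*(-13) = -3 - 13/6 = -31/6 ≈ -5.1667)
l(g) = -2 + 2*g² (l(g) = g*(2*g) - 2 = 2*g² - 2 = -2 + 2*g²)
(-36973 + l(L))*(-23971 + 42380) = (-36973 + (-2 + 2*(-31/6)²))*(-23971 + 42380) = (-36973 + (-2 + 2*(961/36)))*18409 = (-36973 + (-2 + 961/18))*18409 = (-36973 + 925/18)*18409 = -664589/18*18409 = -12234418901/18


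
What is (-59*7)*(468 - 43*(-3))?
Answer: -246561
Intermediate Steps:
(-59*7)*(468 - 43*(-3)) = -413*(468 + 129) = -413*597 = -246561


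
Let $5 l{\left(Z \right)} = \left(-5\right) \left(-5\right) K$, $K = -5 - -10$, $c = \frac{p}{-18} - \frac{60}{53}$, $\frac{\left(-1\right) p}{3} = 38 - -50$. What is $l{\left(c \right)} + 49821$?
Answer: $49846$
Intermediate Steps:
$p = -264$ ($p = - 3 \left(38 - -50\right) = - 3 \left(38 + 50\right) = \left(-3\right) 88 = -264$)
$c = \frac{2152}{159}$ ($c = - \frac{264}{-18} - \frac{60}{53} = \left(-264\right) \left(- \frac{1}{18}\right) - \frac{60}{53} = \frac{44}{3} - \frac{60}{53} = \frac{2152}{159} \approx 13.535$)
$K = 5$ ($K = -5 + 10 = 5$)
$l{\left(Z \right)} = 25$ ($l{\left(Z \right)} = \frac{\left(-5\right) \left(-5\right) 5}{5} = \frac{25 \cdot 5}{5} = \frac{1}{5} \cdot 125 = 25$)
$l{\left(c \right)} + 49821 = 25 + 49821 = 49846$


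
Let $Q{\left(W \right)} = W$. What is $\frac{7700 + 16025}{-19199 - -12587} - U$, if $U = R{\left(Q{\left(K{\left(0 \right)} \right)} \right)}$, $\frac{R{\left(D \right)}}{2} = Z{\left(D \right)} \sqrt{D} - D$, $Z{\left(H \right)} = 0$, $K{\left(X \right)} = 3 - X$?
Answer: $\frac{15947}{6612} \approx 2.4118$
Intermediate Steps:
$R{\left(D \right)} = - 2 D$ ($R{\left(D \right)} = 2 \left(0 \sqrt{D} - D\right) = 2 \left(0 - D\right) = 2 \left(- D\right) = - 2 D$)
$U = -6$ ($U = - 2 \left(3 - 0\right) = - 2 \left(3 + 0\right) = \left(-2\right) 3 = -6$)
$\frac{7700 + 16025}{-19199 - -12587} - U = \frac{7700 + 16025}{-19199 - -12587} - -6 = \frac{23725}{-19199 + 12587} + 6 = \frac{23725}{-6612} + 6 = 23725 \left(- \frac{1}{6612}\right) + 6 = - \frac{23725}{6612} + 6 = \frac{15947}{6612}$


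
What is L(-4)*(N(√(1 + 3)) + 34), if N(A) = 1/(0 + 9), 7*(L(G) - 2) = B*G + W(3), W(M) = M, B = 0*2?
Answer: 5219/63 ≈ 82.841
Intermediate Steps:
B = 0
L(G) = 17/7 (L(G) = 2 + (0*G + 3)/7 = 2 + (0 + 3)/7 = 2 + (⅐)*3 = 2 + 3/7 = 17/7)
N(A) = ⅑ (N(A) = 1/9 = ⅑)
L(-4)*(N(√(1 + 3)) + 34) = 17*(⅑ + 34)/7 = (17/7)*(307/9) = 5219/63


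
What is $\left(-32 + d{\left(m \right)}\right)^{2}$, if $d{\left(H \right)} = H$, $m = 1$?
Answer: $961$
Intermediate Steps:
$\left(-32 + d{\left(m \right)}\right)^{2} = \left(-32 + 1\right)^{2} = \left(-31\right)^{2} = 961$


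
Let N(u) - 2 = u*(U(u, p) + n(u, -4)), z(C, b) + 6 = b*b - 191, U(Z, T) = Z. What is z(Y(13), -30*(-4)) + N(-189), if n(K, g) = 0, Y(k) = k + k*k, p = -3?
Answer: 49926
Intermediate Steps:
Y(k) = k + k²
z(C, b) = -197 + b² (z(C, b) = -6 + (b*b - 191) = -6 + (b² - 191) = -6 + (-191 + b²) = -197 + b²)
N(u) = 2 + u² (N(u) = 2 + u*(u + 0) = 2 + u*u = 2 + u²)
z(Y(13), -30*(-4)) + N(-189) = (-197 + (-30*(-4))²) + (2 + (-189)²) = (-197 + 120²) + (2 + 35721) = (-197 + 14400) + 35723 = 14203 + 35723 = 49926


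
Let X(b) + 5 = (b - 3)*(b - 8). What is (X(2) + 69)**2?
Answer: 4900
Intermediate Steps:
X(b) = -5 + (-8 + b)*(-3 + b) (X(b) = -5 + (b - 3)*(b - 8) = -5 + (-3 + b)*(-8 + b) = -5 + (-8 + b)*(-3 + b))
(X(2) + 69)**2 = ((19 + 2**2 - 11*2) + 69)**2 = ((19 + 4 - 22) + 69)**2 = (1 + 69)**2 = 70**2 = 4900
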